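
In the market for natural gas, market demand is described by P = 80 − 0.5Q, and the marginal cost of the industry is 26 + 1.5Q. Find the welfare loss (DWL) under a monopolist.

Under competition P = MC: 80 − 0.5Q = 26 + 1.5Q ⇒ Q = 27, P = 66.5.
The monopolist equates marginal revenue to marginal cost: 80 − Q = 26 + 1.5Q, so Q = 21.6. From demand, P = 69.2.
CS = ½·(80 − 66.5)·27 = 182.25; PS = (66.5·27 − 26·27 − ½·1.5·27²) = 546.75; TS = 729.
CS = ½·(80 − 69.2)·21.6 = 116.64; PS = (69.2·21.6 − 26·21.6 − ½·1.5·21.6²) = 583.2; TS = 699.84.
DWL = 729 − 699.84 = 29.16.

DWL = 29.16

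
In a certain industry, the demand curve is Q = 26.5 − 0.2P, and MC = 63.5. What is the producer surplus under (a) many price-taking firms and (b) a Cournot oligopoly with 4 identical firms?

Inverting demand: P = 132.5 − 5Q.
Competitive firms price at marginal cost: P = 63.5, giving Q = 13.8.
PS = (63.5 − 63.5)·13.8 = 0.
Cournot with 4 identical firms: the symmetric best-response condition is 132.5 − 25q = 63.5. Each firm produces q = 2.76, total output Q = 11.04, price P = 77.3.
PS = (77.3 − 63.5)·11.04 = 152.352.

Competition: PS = 0; Cournot: PS = 152.352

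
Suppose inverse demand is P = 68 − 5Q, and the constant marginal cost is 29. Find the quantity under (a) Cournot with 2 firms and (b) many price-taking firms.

Cournot: Q = 5.2; Competition: Q = 7.8

With 2 symmetric Cournot firms, each firm's FOC gives 68 − 15q = 29, so q = 2.6, Q = 2·2.6 = 5.2, and P = 42.
Competitive firms price at marginal cost: P = 29, giving Q = 7.8.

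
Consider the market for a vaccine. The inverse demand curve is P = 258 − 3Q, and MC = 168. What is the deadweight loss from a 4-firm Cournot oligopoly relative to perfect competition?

Perfect competition: P = MC = 168, so 258 − 3Q = 168 and Q = 30.
With 4 symmetric Cournot firms, each firm's FOC gives 258 − 15q = 168, so q = 6, Q = 4·6 = 24, and P = 186.
DWL is the triangle between Q = 24 and Q = 30: ½·(30 − 24)·(186 − 168) = 54.

DWL = 54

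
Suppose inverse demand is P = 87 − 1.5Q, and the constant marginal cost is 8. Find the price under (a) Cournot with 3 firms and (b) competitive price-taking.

In a 3-firm Cournot equilibrium, symmetry and the first-order condition give q = (87 − 8)/(6) = 79/6. So Q = 39.5 and P = 27.75.
Under competition P = MC = 8, so Q = (87 − 8)/1.5 = 158/3.

Cournot: P = 27.75; Competition: P = 8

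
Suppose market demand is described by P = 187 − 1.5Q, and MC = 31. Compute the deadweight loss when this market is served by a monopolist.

Competitive firms price at marginal cost: P = 31, giving Q = 104.
A monopolist chooses Q where MR = MC. MR = 187 − 3Q; setting this equal to 31 gives Q = 52 and P = 109.
DWL is the triangle between Q = 52 and Q = 104: ½·(104 − 52)·(109 − 31) = 2028.

DWL = 2028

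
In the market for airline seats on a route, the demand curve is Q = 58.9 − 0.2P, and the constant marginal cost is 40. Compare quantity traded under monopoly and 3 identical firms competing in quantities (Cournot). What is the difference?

Q rises by 12.725

Inverting demand: P = 294.5 − 5Q.
The monopolist equates marginal revenue to marginal cost: 294.5 − 10Q = 40, so Q = 25.45. From demand, P = 167.25.
Cournot with 3 identical firms: the symmetric best-response condition is 294.5 − 20q = 40. Each firm produces q = 12.725, total output Q = 38.175, price P = 103.625.
Change in quantity traded: 38.175 − 25.45 = 12.725.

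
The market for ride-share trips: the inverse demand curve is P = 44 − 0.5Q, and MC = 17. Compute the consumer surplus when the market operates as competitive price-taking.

Competitive firms price at marginal cost: P = 17, giving Q = 54.
CS = ½·(44 − 17)·54 = 729.

CS = 729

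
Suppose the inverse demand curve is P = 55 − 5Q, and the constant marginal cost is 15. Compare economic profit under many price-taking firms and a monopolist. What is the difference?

π rises by 80

Under competition P = MC = 15, so Q = (55 − 15)/5 = 8.
Profit = (15 − 15)·8 = 0.
A monopolist chooses Q where MR = MC. MR = 55 − 10Q; setting this equal to 15 gives Q = 4 and P = 35.
Profit = (35 − 15)·4 = 80.
Change in economic profit: 80 − 0 = 80.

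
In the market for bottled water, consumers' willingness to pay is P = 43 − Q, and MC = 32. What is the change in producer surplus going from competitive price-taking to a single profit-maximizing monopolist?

Competitive firms price at marginal cost: P = 32, giving Q = 11.
PS = (32 − 32)·11 = 0.
A monopolist chooses Q where MR = MC. MR = 43 − 2Q; setting this equal to 32 gives Q = 5.5 and P = 37.5.
PS = (37.5 − 32)·5.5 = 30.25.
Change in producer surplus: 30.25 − 0 = 30.25.

Producer surplus rises by 30.25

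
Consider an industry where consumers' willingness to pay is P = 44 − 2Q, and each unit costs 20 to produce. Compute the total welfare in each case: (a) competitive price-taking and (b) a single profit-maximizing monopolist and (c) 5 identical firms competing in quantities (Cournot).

Competition: TS = 144; Monopoly: TS = 108; Cournot: TS = 140

Under competition P = MC = 20, so Q = (44 − 20)/2 = 12.
CS = ½·(44 − 20)·12 = 144; PS = (20 − 20)·12 = 0; TS = 144.
The monopolist equates marginal revenue to marginal cost: 44 − 4Q = 20, so Q = 6. From demand, P = 32.
CS = ½·(44 − 32)·6 = 36; PS = (32 − 20)·6 = 72; TS = 108.
In a 5-firm Cournot equilibrium, symmetry and the first-order condition give q = (44 − 20)/(12) = 2. So Q = 10 and P = 24.
CS = ½·(44 − 24)·10 = 100; PS = (24 − 20)·10 = 40; TS = 140.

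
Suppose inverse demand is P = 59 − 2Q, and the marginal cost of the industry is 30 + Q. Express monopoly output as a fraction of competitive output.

Q_m/Q_c = 0.6

Monopoly sets MR = MC: 59 − 4Q = 30 + Q ⇒ Q = 5.8, P = 59 − 2·5.8 = 47.4.
Under competition P = MC: 59 − 2Q = 30 + Q ⇒ Q = 29/3, P = 119/3.
Ratio Q_m/Q_c = 5.8/(29/3) = 0.6.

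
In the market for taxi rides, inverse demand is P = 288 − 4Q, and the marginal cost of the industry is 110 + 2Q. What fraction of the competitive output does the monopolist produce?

A monopolist chooses Q where MR = MC. MR = 288 − 8Q; setting this equal to 110 + 2Q gives Q = 17.8 and P = 216.8.
Competitive equilibrium sets price equal to marginal cost: 288 − 4Q = 110 + 2Q, so Q = 89/3 and P = 508/3.
Ratio Q_m/Q_c = 17.8/(89/3) = 0.6.

Q_m/Q_c = 0.6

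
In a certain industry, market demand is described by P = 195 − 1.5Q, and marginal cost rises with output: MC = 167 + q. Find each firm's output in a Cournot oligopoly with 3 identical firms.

In a 3-firm Cournot equilibrium, symmetry and the first-order condition give q = (195 − 167)/(7) = 4. So Q = 12 and P = 177.

q_i = 4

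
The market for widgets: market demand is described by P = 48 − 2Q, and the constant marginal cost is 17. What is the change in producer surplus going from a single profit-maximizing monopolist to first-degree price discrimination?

The monopolist equates marginal revenue to marginal cost: 48 − 4Q = 17, so Q = 7.75. From demand, P = 32.5.
PS = (32.5 − 17)·7.75 = 120.125.
With perfect price discrimination, output is the efficient level Q = 15.5 (where demand meets MC), but every buyer pays their willingness to pay: CS = 0 and PS = total surplus.
PS = ½·(48 − 17)·15.5 = 240.25.
Change in producer surplus: 240.25 − 120.125 = 120.125.

Producer surplus rises by 120.125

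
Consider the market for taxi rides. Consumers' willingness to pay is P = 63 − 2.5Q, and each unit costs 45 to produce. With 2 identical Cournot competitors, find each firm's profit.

π_i = 14.4

Cournot with 2 identical firms: the symmetric best-response condition is 63 − 7.5q = 45. Each firm produces q = 2.4, total output Q = 4.8, price P = 51.
Each firm's profit = (51 − 45)·2.4 = 14.4.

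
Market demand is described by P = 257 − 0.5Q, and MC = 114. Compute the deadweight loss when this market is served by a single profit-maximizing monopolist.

DWL = 5112.25

Competitive firms price at marginal cost: P = 114, giving Q = 286.
The monopolist equates marginal revenue to marginal cost: 257 − Q = 114, so Q = 143. From demand, P = 185.5.
DWL is the triangle between Q = 143 and Q = 286: ½·(286 − 143)·(185.5 − 114) = 5112.25.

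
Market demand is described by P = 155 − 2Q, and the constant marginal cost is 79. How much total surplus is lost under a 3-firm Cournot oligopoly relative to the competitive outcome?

DWL = 90.25

Perfect competition: P = MC = 79, so 155 − 2Q = 79 and Q = 38.
With 3 symmetric Cournot firms, each firm's FOC gives 155 − 8q = 79, so q = 9.5, Q = 3·9.5 = 28.5, and P = 98.
DWL is the triangle between Q = 28.5 and Q = 38: ½·(38 − 28.5)·(98 − 79) = 90.25.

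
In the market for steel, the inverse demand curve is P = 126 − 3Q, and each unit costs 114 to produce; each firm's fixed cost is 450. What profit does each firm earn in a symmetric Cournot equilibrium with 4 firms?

π_i = −448.08

Cournot with 4 identical firms: the symmetric best-response condition is 126 − 15q = 114. Each firm produces q = 0.8, total output Q = 3.2, price P = 116.4.
Each firm's profit = (116.4 − 114)·0.8 − 450 = −448.08.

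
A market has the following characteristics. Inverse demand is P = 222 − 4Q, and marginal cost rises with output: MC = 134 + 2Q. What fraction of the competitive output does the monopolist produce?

Q_m/Q_c = 0.6

The monopolist equates marginal revenue to marginal cost: 222 − 8Q = 134 + 2Q, so Q = 8.8. From demand, P = 186.8.
Competitive equilibrium sets price equal to marginal cost: 222 − 4Q = 134 + 2Q, so Q = 44/3 and P = 490/3.
Ratio Q_m/Q_c = 8.8/(44/3) = 0.6.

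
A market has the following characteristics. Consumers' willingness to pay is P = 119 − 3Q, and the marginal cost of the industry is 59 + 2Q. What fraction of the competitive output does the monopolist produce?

The monopolist equates marginal revenue to marginal cost: 119 − 6Q = 59 + 2Q, so Q = 7.5. From demand, P = 96.5.
Competitive equilibrium sets price equal to marginal cost: 119 − 3Q = 59 + 2Q, so Q = 12 and P = 83.
Ratio Q_m/Q_c = 7.5/12 = 0.625.

Q_m/Q_c = 0.625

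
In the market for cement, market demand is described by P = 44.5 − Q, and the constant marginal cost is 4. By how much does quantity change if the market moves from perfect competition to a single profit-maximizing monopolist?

Q falls by 20.25

Perfect competition: P = MC = 4, so 44.5 − Q = 4 and Q = 40.5.
The monopolist equates marginal revenue to marginal cost: 44.5 − 2Q = 4, so Q = 20.25. From demand, P = 24.25.
Change in quantity: 20.25 − 40.5 = −20.25.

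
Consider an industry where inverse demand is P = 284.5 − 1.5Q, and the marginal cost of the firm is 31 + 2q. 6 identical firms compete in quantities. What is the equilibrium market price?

P = 101.98

In a 6-firm Cournot equilibrium, symmetry and the first-order condition give q = (284.5 − 31)/(12.5) = 20.28. So Q = 121.68 and P = 101.98.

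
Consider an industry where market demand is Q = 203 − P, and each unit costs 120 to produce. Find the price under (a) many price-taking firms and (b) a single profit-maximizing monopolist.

Competition: P = 120; Monopoly: P = 161.5

Inverting demand: P = 203 − Q.
Under competition P = MC = 120, so Q = (203 − 120)/1 = 83.
Monopoly sets MR = MC: 203 − 2Q = 120 ⇒ Q = 41.5, P = 203 − 41.5 = 161.5.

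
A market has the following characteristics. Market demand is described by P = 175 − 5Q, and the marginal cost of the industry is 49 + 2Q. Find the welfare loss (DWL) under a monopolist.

Competitive equilibrium sets price equal to marginal cost: 175 − 5Q = 49 + 2Q, so Q = 18 and P = 85.
The monopolist equates marginal revenue to marginal cost: 175 − 10Q = 49 + 2Q, so Q = 10.5. From demand, P = 122.5.
CS = ½·(175 − 85)·18 = 810; PS = (85·18 − 49·18 − ½·2·18²) = 324; TS = 1134.
CS = ½·(175 − 122.5)·10.5 = 275.625; PS = (122.5·10.5 − 49·10.5 − ½·2·10.5²) = 661.5; TS = 937.125.
DWL = 1134 − 937.125 = 196.875.

DWL = 196.875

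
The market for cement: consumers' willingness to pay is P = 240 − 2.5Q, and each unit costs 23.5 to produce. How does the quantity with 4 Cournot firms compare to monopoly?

Cournot with 4 identical firms: the symmetric best-response condition is 240 − 12.5q = 23.5. Each firm produces q = 17.32, total output Q = 69.28, price P = 66.8.
Monopoly sets MR = MC: 240 − 5Q = 23.5 ⇒ Q = 43.3, P = 240 − 2.5·43.3 = 131.75.

Cournot: Q = 69.28; Monopoly: Q = 43.3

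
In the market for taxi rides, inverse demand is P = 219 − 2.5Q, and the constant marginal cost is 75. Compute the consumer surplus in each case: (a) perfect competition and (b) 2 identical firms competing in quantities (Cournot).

Perfect competition: P = MC = 75, so 219 − 2.5Q = 75 and Q = 57.6.
CS = ½·(219 − 75)·57.6 = 4147.2.
Cournot with 2 identical firms: the symmetric best-response condition is 219 − 7.5q = 75. Each firm produces q = 19.2, total output Q = 38.4, price P = 123.
CS = ½·(219 − 123)·38.4 = 1843.2.

Competition: CS = 4147.2; Cournot: CS = 1843.2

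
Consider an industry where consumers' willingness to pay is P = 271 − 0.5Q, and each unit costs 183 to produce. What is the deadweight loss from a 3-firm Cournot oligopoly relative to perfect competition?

Competitive firms price at marginal cost: P = 183, giving Q = 176.
With 3 symmetric Cournot firms, each firm's FOC gives 271 − 2q = 183, so q = 44, Q = 3·44 = 132, and P = 205.
DWL is the triangle between Q = 132 and Q = 176: ½·(176 − 132)·(205 − 183) = 484.

DWL = 484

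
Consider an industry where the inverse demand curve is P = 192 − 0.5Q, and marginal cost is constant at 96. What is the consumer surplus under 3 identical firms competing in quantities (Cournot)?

In a 3-firm Cournot equilibrium, symmetry and the first-order condition give q = (192 − 96)/(2) = 48. So Q = 144 and P = 120.
CS = ½·(192 − 120)·144 = 5184.

CS = 5184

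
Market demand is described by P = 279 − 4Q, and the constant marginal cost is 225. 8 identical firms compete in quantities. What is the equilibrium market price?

In a 8-firm Cournot equilibrium, symmetry and the first-order condition give q = (279 − 225)/(36) = 1.5. So Q = 12 and P = 231.

P = 231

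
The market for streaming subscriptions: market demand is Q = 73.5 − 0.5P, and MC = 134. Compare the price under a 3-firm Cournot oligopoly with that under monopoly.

Inverting demand: P = 147 − 2Q.
With 3 symmetric Cournot firms, each firm's FOC gives 147 − 8q = 134, so q = 1.625, Q = 3·1.625 = 4.875, and P = 137.25.
Monopoly sets MR = MC: 147 − 4Q = 134 ⇒ Q = 3.25, P = 147 − 2·3.25 = 140.5.

Cournot: P = 137.25; Monopoly: P = 140.5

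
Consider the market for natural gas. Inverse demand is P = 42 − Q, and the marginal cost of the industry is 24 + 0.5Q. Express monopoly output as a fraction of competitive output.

Q_m/Q_c = 0.6

The monopolist equates marginal revenue to marginal cost: 42 − 2Q = 24 + 0.5Q, so Q = 7.2. From demand, P = 34.8.
Under competition P = MC: 42 − Q = 24 + 0.5Q ⇒ Q = 12, P = 30.
Ratio Q_m/Q_c = 7.2/12 = 0.6.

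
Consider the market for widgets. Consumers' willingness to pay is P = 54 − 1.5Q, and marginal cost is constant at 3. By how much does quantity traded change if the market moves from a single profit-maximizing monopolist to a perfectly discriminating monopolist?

Quantity traded rises by 17

A monopolist chooses Q where MR = MC. MR = 54 − 3Q; setting this equal to 3 gives Q = 17 and P = 28.5.
Under first-degree price discrimination the firm charges each unit its demand price and produces up to where P = MC, i.e. Q = 34. Consumer surplus is zero; producer surplus equals total surplus.
Change in quantity traded: 34 − 17 = 17.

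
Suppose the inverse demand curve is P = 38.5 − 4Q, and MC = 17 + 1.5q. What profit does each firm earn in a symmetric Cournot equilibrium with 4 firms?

π_i = 4.75

With 4 symmetric Cournot firms, each firm's FOC gives 38.5 − 20q = 17 + 1.5q, so q = 1, Q = 4·1 = 4, and P = 22.5.
Each firm's profit = 22.5·1 − (17·1 + ½·1.5·1²) = 4.75.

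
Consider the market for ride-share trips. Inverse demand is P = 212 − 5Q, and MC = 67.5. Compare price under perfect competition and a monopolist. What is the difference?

Price rises by 72.25

Competitive firms price at marginal cost: P = 67.5, giving Q = 28.9.
A monopolist chooses Q where MR = MC. MR = 212 − 10Q; setting this equal to 67.5 gives Q = 14.45 and P = 139.75.
Change in price: 139.75 − 67.5 = 72.25.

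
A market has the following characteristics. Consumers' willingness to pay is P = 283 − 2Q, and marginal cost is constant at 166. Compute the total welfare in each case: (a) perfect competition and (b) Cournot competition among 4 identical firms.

Under competition P = MC = 166, so Q = (283 − 166)/2 = 58.5.
CS = ½·(283 − 166)·58.5 = 3422.25; PS = (166 − 166)·58.5 = 0; TS = 3422.25.
With 4 symmetric Cournot firms, each firm's FOC gives 283 − 10q = 166, so q = 11.7, Q = 4·11.7 = 46.8, and P = 189.4.
CS = ½·(283 − 189.4)·46.8 = 2190.24; PS = (189.4 − 166)·46.8 = 1095.12; TS = 3285.36.

Competition: TS = 3422.25; Cournot: TS = 3285.36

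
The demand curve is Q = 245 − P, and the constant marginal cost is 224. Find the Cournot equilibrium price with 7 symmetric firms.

Inverting demand: P = 245 − Q.
With 7 symmetric Cournot firms, each firm's FOC gives 245 − 8q = 224, so q = 2.625, Q = 7·2.625 = 18.375, and P = 226.625.

P = 226.625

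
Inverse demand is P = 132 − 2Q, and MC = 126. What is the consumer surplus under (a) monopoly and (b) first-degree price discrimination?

A monopolist chooses Q where MR = MC. MR = 132 − 4Q; setting this equal to 126 gives Q = 1.5 and P = 129.
CS = ½·(132 − 129)·1.5 = 2.25.
A perfectly discriminating monopolist sells every unit with P(Q) ≥ MC(Q), so output equals the competitive quantity Q = 3. Each buyer pays their reservation price, so CS = 0 and the firm captures all surplus.
CS = 0.

Monopoly: CS = 2.25; Perfect PD: CS = 0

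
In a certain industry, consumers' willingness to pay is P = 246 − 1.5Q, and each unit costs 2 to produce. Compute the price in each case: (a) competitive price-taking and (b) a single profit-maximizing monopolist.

Competitive firms price at marginal cost: P = 2, giving Q = 488/3.
The monopolist equates marginal revenue to marginal cost: 246 − 3Q = 2, so Q = 244/3. From demand, P = 124.

Competition: P = 2; Monopoly: P = 124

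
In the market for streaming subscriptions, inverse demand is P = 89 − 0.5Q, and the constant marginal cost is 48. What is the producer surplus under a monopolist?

PS = 840.5

A monopolist chooses Q where MR = MC. MR = 89 − Q; setting this equal to 48 gives Q = 41 and P = 68.5.
PS = (68.5 − 48)·41 = 840.5.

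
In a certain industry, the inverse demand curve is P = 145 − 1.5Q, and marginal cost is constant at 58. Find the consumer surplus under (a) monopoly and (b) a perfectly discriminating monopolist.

Monopoly: CS = 630.75; Perfect PD: CS = 0

The monopolist equates marginal revenue to marginal cost: 145 − 3Q = 58, so Q = 29. From demand, P = 101.5.
CS = ½·(145 − 101.5)·29 = 630.75.
With perfect price discrimination, output is the efficient level Q = 58 (where demand meets MC), but every buyer pays their willingness to pay: CS = 0 and PS = total surplus.
CS = 0.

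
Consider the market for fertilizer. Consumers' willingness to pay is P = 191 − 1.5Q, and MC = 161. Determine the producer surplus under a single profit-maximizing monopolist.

Monopoly sets MR = MC: 191 − 3Q = 161 ⇒ Q = 10, P = 191 − 1.5·10 = 176.
PS = (176 − 161)·10 = 150.

PS = 150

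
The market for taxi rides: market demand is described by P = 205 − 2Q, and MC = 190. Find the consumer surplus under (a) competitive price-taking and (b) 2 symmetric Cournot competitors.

Competitive firms price at marginal cost: P = 190, giving Q = 7.5.
CS = ½·(205 − 190)·7.5 = 56.25.
In a 2-firm Cournot equilibrium, symmetry and the first-order condition give q = (205 − 190)/(6) = 2.5. So Q = 5 and P = 195.
CS = ½·(205 − 195)·5 = 25.

Competition: CS = 56.25; Cournot: CS = 25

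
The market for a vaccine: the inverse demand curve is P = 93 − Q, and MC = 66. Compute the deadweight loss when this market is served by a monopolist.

DWL = 91.125

Perfect competition: P = MC = 66, so 93 − Q = 66 and Q = 27.
Monopoly sets MR = MC: 93 − 2Q = 66 ⇒ Q = 13.5, P = 93 − 13.5 = 79.5.
DWL is the triangle between Q = 13.5 and Q = 27: ½·(27 − 13.5)·(79.5 − 66) = 91.125.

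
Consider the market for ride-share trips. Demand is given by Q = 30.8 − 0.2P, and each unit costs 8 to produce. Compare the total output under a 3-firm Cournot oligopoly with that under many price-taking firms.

Cournot: Q = 21.9; Competition: Q = 29.2

Inverting demand: P = 154 − 5Q.
With 3 symmetric Cournot firms, each firm's FOC gives 154 − 20q = 8, so q = 7.3, Q = 3·7.3 = 21.9, and P = 44.5.
Perfect competition: P = MC = 8, so 154 − 5Q = 8 and Q = 29.2.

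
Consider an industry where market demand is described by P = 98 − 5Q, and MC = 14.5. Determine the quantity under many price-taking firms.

Under competition P = MC = 14.5, so Q = (98 − 14.5)/5 = 16.7.

Q = 16.7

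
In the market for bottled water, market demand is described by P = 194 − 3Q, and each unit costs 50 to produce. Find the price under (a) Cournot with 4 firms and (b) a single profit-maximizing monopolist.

With 4 symmetric Cournot firms, each firm's FOC gives 194 − 15q = 50, so q = 9.6, Q = 4·9.6 = 38.4, and P = 78.8.
The monopolist equates marginal revenue to marginal cost: 194 − 6Q = 50, so Q = 24. From demand, P = 122.

Cournot: P = 78.8; Monopoly: P = 122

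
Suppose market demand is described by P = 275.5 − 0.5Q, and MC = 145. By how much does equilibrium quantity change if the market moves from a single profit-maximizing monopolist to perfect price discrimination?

Monopoly sets MR = MC: 275.5 − Q = 145 ⇒ Q = 130.5, P = 275.5 − 0.5·130.5 = 210.25.
Under first-degree price discrimination the firm charges each unit its demand price and produces up to where P = MC, i.e. Q = 261. Consumer surplus is zero; producer surplus equals total surplus.
Change in equilibrium quantity: 261 − 130.5 = 130.5.

Equilibrium quantity rises by 130.5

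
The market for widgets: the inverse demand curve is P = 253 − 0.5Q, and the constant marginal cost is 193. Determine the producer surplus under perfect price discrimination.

Under first-degree price discrimination the firm charges each unit its demand price and produces up to where P = MC, i.e. Q = 120. Consumer surplus is zero; producer surplus equals total surplus.
PS = ½·(253 − 193)·120 = 3600.

PS = 3600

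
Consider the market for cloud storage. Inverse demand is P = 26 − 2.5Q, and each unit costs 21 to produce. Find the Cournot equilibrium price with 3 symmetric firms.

P = 22.25

With 3 symmetric Cournot firms, each firm's FOC gives 26 − 10q = 21, so q = 0.5, Q = 3·0.5 = 1.5, and P = 22.25.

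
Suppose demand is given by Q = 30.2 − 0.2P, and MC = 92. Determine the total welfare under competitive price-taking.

TS = 348.1

Inverting demand: P = 151 − 5Q.
Competitive firms price at marginal cost: P = 92, giving Q = 11.8.
CS = ½·(151 − 92)·11.8 = 348.1; PS = (92 − 92)·11.8 = 0; TS = 348.1.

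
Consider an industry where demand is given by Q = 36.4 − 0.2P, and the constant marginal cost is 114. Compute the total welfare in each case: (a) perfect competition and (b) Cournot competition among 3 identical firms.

Inverting demand: P = 182 − 5Q.
Competitive firms price at marginal cost: P = 114, giving Q = 13.6.
CS = ½·(182 − 114)·13.6 = 462.4; PS = (114 − 114)·13.6 = 0; TS = 462.4.
With 3 symmetric Cournot firms, each firm's FOC gives 182 − 20q = 114, so q = 3.4, Q = 3·3.4 = 10.2, and P = 131.
CS = ½·(182 − 131)·10.2 = 260.1; PS = (131 − 114)·10.2 = 173.4; TS = 433.5.

Competition: TS = 462.4; Cournot: TS = 433.5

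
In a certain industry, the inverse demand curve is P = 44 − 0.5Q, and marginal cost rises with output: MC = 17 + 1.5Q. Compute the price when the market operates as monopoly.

P = 38.6

A monopolist chooses Q where MR = MC. MR = 44 − Q; setting this equal to 17 + 1.5Q gives Q = 10.8 and P = 38.6.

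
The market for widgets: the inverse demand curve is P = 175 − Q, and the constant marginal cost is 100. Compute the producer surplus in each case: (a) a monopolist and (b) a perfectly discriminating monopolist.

A monopolist chooses Q where MR = MC. MR = 175 − 2Q; setting this equal to 100 gives Q = 37.5 and P = 137.5.
PS = (137.5 − 100)·37.5 = 1406.25.
Under first-degree price discrimination the firm charges each unit its demand price and produces up to where P = MC, i.e. Q = 75. Consumer surplus is zero; producer surplus equals total surplus.
PS = ½·(175 − 100)·75 = 2812.5.

Monopoly: PS = 1406.25; Perfect PD: PS = 2812.5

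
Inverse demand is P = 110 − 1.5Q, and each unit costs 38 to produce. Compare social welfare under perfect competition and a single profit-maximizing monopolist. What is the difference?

Competitive firms price at marginal cost: P = 38, giving Q = 48.
CS = ½·(110 − 38)·48 = 1728; PS = (38 − 38)·48 = 0; TS = 1728.
A monopolist chooses Q where MR = MC. MR = 110 − 3Q; setting this equal to 38 gives Q = 24 and P = 74.
CS = ½·(110 − 74)·24 = 432; PS = (74 − 38)·24 = 864; TS = 1296.
Change in social welfare: 1296 − 1728 = −432.

Social welfare falls by 432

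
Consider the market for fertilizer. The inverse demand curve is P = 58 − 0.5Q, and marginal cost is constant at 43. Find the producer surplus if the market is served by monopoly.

Monopoly sets MR = MC: 58 − Q = 43 ⇒ Q = 15, P = 58 − 0.5·15 = 50.5.
PS = (50.5 − 43)·15 = 112.5.

PS = 112.5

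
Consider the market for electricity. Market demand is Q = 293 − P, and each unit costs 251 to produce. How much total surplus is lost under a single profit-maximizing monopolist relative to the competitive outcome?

Inverting demand: P = 293 − Q.
Under competition P = MC = 251, so Q = (293 − 251)/1 = 42.
A monopolist chooses Q where MR = MC. MR = 293 − 2Q; setting this equal to 251 gives Q = 21 and P = 272.
DWL is the triangle between Q = 21 and Q = 42: ½·(42 − 21)·(272 − 251) = 220.5.

DWL = 220.5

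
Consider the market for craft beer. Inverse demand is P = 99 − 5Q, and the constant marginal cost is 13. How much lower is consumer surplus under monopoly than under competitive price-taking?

Perfect competition: P = MC = 13, so 99 − 5Q = 13 and Q = 17.2.
CS = ½·(99 − 13)·17.2 = 739.6.
A monopolist chooses Q where MR = MC. MR = 99 − 10Q; setting this equal to 13 gives Q = 8.6 and P = 56.
CS = ½·(99 − 56)·8.6 = 184.9.
Change in consumer surplus: 184.9 − 739.6 = −554.7.

CS falls by 554.7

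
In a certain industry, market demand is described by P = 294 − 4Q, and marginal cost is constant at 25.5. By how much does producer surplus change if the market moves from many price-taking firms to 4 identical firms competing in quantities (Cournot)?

Perfect competition: P = MC = 25.5, so 294 − 4Q = 25.5 and Q = 67.125.
PS = (25.5 − 25.5)·67.125 = 0.
In a 4-firm Cournot equilibrium, symmetry and the first-order condition give q = (294 − 25.5)/(20) = 13.425. So Q = 53.7 and P = 79.2.
PS = (79.2 − 25.5)·53.7 = 2883.69.
Change in producer surplus: 2883.69 − 0 = 2883.69.

PS rises by 2883.69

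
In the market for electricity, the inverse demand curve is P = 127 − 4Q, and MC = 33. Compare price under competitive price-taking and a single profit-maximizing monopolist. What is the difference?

P rises by 47

Competitive firms price at marginal cost: P = 33, giving Q = 23.5.
Monopoly sets MR = MC: 127 − 8Q = 33 ⇒ Q = 11.75, P = 127 − 4·11.75 = 80.
Change in price: 80 − 33 = 47.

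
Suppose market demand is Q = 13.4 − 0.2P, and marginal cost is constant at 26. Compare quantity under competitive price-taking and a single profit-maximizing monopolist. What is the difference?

Inverting demand: P = 67 − 5Q.
Under competition P = MC = 26, so Q = (67 − 26)/5 = 8.2.
A monopolist chooses Q where MR = MC. MR = 67 − 10Q; setting this equal to 26 gives Q = 4.1 and P = 46.5.
Change in quantity: 4.1 − 8.2 = −4.1.

Q falls by 4.1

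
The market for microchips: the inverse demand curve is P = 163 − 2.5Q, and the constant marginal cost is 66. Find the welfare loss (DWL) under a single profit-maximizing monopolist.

Competitive firms price at marginal cost: P = 66, giving Q = 38.8.
Monopoly sets MR = MC: 163 − 5Q = 66 ⇒ Q = 19.4, P = 163 − 2.5·19.4 = 114.5.
DWL is the triangle between Q = 19.4 and Q = 38.8: ½·(38.8 − 19.4)·(114.5 − 66) = 470.45.

DWL = 470.45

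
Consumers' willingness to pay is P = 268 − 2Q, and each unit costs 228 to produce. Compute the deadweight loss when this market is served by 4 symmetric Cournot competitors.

DWL = 16

Competitive firms price at marginal cost: P = 228, giving Q = 20.
In a 4-firm Cournot equilibrium, symmetry and the first-order condition give q = (268 − 228)/(10) = 4. So Q = 16 and P = 236.
DWL is the triangle between Q = 16 and Q = 20: ½·(20 − 16)·(236 − 228) = 16.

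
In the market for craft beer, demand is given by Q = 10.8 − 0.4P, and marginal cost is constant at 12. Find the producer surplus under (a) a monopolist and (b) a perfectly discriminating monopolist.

Monopoly: PS = 22.5; Perfect PD: PS = 45

Inverting demand: P = 27 − 2.5Q.
A monopolist chooses Q where MR = MC. MR = 27 − 5Q; setting this equal to 12 gives Q = 3 and P = 19.5.
PS = (19.5 − 12)·3 = 22.5.
A perfectly discriminating monopolist sells every unit with P(Q) ≥ MC(Q), so output equals the competitive quantity Q = 6. Each buyer pays their reservation price, so CS = 0 and the firm captures all surplus.
PS = ½·(27 − 12)·6 = 45.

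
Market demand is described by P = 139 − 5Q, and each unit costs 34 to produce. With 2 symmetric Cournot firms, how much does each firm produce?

With 2 symmetric Cournot firms, each firm's FOC gives 139 − 15q = 34, so q = 7, Q = 2·7 = 14, and P = 69.

q_i = 7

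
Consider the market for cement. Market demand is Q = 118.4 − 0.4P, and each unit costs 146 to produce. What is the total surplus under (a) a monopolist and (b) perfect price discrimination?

Inverting demand: P = 296 − 2.5Q.
Monopoly sets MR = MC: 296 − 5Q = 146 ⇒ Q = 30, P = 296 − 2.5·30 = 221.
CS = ½·(296 − 221)·30 = 1125; PS = (221 − 146)·30 = 2250; TS = 3375.
With perfect price discrimination, output is the efficient level Q = 60 (where demand meets MC), but every buyer pays their willingness to pay: CS = 0 and PS = total surplus.
TS = 4500 (equal to competitive TS).

Monopoly: TS = 3375; Perfect PD: TS = 4500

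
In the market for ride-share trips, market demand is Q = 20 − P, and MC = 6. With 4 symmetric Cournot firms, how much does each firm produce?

Inverting demand: P = 20 − Q.
In a 4-firm Cournot equilibrium, symmetry and the first-order condition give q = (20 − 6)/(5) = 2.8. So Q = 11.2 and P = 8.8.

q_i = 2.8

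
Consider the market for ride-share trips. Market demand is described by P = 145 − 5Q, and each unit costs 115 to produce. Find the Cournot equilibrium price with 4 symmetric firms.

Cournot with 4 identical firms: the symmetric best-response condition is 145 − 25q = 115. Each firm produces q = 1.2, total output Q = 4.8, price P = 121.

P = 121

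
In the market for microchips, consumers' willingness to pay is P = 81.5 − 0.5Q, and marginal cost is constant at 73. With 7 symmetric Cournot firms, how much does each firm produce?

q_i = 2.125

Cournot with 7 identical firms: the symmetric best-response condition is 81.5 − 4q = 73. Each firm produces q = 2.125, total output Q = 14.875, price P = 1185/16.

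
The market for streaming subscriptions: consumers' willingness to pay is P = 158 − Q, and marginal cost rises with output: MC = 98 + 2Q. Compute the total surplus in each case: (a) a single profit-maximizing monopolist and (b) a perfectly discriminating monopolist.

Monopoly: TS = 562.5; Perfect PD: TS = 600

A monopolist chooses Q where MR = MC. MR = 158 − 2Q; setting this equal to 98 + 2Q gives Q = 15 and P = 143.
CS = ½·(158 − 143)·15 = 112.5; PS = (143·15 − 98·15 − ½·2·15²) = 450; TS = 562.5.
With perfect price discrimination, output is the efficient level Q = 20 (where demand meets MC), but every buyer pays their willingness to pay: CS = 0 and PS = total surplus.
TS = 600 (equal to competitive TS).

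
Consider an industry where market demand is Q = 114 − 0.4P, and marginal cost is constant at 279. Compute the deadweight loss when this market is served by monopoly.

Inverting demand: P = 285 − 2.5Q.
Under competition P = MC = 279, so Q = (285 − 279)/2.5 = 2.4.
A monopolist chooses Q where MR = MC. MR = 285 − 5Q; setting this equal to 279 gives Q = 1.2 and P = 282.
DWL is the triangle between Q = 1.2 and Q = 2.4: ½·(2.4 − 1.2)·(282 − 279) = 1.8.

DWL = 1.8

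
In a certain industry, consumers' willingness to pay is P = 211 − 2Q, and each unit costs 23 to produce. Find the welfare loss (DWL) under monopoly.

Competitive firms price at marginal cost: P = 23, giving Q = 94.
A monopolist chooses Q where MR = MC. MR = 211 − 4Q; setting this equal to 23 gives Q = 47 and P = 117.
DWL is the triangle between Q = 47 and Q = 94: ½·(94 − 47)·(117 − 23) = 2209.

DWL = 2209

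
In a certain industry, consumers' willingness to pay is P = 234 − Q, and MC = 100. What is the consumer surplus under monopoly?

Monopoly sets MR = MC: 234 − 2Q = 100 ⇒ Q = 67, P = 234 − 67 = 167.
CS = ½·(234 − 167)·67 = 2244.5.

CS = 2244.5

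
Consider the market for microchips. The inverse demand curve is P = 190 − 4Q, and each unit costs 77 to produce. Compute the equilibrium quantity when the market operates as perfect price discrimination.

Under first-degree price discrimination the firm charges each unit its demand price and produces up to where P = MC, i.e. Q = 28.25. Consumer surplus is zero; producer surplus equals total surplus.

Q = 28.25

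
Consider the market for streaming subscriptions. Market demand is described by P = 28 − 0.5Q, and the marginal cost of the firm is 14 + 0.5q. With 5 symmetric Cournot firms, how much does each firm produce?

With 5 symmetric Cournot firms, each firm's FOC gives 28 − 3q = 14 + 0.5q, so q = 4, Q = 5·4 = 20, and P = 18.

q_i = 4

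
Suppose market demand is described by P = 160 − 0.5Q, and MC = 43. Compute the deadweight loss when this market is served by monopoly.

DWL = 3422.25

Competitive firms price at marginal cost: P = 43, giving Q = 234.
Monopoly sets MR = MC: 160 − Q = 43 ⇒ Q = 117, P = 160 − 0.5·117 = 101.5.
DWL is the triangle between Q = 117 and Q = 234: ½·(234 − 117)·(101.5 − 43) = 3422.25.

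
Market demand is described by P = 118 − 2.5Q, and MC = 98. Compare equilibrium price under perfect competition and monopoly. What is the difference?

Equilibrium price rises by 10

Under competition P = MC = 98, so Q = (118 − 98)/2.5 = 8.
Monopoly sets MR = MC: 118 − 5Q = 98 ⇒ Q = 4, P = 118 − 2.5·4 = 108.
Change in equilibrium price: 108 − 98 = 10.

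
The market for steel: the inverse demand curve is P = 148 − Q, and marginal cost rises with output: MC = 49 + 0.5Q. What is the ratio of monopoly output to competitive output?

The monopolist equates marginal revenue to marginal cost: 148 − 2Q = 49 + 0.5Q, so Q = 39.6. From demand, P = 108.4.
Competitive equilibrium sets price equal to marginal cost: 148 − Q = 49 + 0.5Q, so Q = 66 and P = 82.
Ratio Q_m/Q_c = 39.6/66 = 0.6.

Q_m/Q_c = 0.6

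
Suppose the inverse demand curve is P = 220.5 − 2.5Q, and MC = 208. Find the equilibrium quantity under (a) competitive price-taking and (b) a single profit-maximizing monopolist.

Perfect competition: P = MC = 208, so 220.5 − 2.5Q = 208 and Q = 5.
Monopoly sets MR = MC: 220.5 − 5Q = 208 ⇒ Q = 2.5, P = 220.5 − 2.5·2.5 = 214.25.

Competition: Q = 5; Monopoly: Q = 2.5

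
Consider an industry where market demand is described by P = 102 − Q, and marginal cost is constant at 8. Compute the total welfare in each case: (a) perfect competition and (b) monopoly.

Competition: TS = 4418; Monopoly: TS = 3313.5

Perfect competition: P = MC = 8, so 102 − Q = 8 and Q = 94.
CS = ½·(102 − 8)·94 = 4418; PS = (8 − 8)·94 = 0; TS = 4418.
Monopoly sets MR = MC: 102 − 2Q = 8 ⇒ Q = 47, P = 102 − 47 = 55.
CS = ½·(102 − 55)·47 = 1104.5; PS = (55 − 8)·47 = 2209; TS = 3313.5.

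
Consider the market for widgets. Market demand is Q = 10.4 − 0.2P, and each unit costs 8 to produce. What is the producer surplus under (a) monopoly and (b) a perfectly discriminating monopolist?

Monopoly: PS = 96.8; Perfect PD: PS = 193.6

Inverting demand: P = 52 − 5Q.
The monopolist equates marginal revenue to marginal cost: 52 − 10Q = 8, so Q = 4.4. From demand, P = 30.
PS = (30 − 8)·4.4 = 96.8.
With perfect price discrimination, output is the efficient level Q = 8.8 (where demand meets MC), but every buyer pays their willingness to pay: CS = 0 and PS = total surplus.
PS = ½·(52 − 8)·8.8 = 193.6.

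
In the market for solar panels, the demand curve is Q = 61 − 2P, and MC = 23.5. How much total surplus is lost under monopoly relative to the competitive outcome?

DWL = 12.25

Inverting demand: P = 30.5 − 0.5Q.
Perfect competition: P = MC = 23.5, so 30.5 − 0.5Q = 23.5 and Q = 14.
The monopolist equates marginal revenue to marginal cost: 30.5 − Q = 23.5, so Q = 7. From demand, P = 27.
DWL is the triangle between Q = 7 and Q = 14: ½·(14 − 7)·(27 − 23.5) = 12.25.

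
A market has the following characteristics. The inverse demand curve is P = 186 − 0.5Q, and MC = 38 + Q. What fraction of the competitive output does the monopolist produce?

A monopolist chooses Q where MR = MC. MR = 186 − Q; setting this equal to 38 + Q gives Q = 74 and P = 149.
Competitive equilibrium sets price equal to marginal cost: 186 − 0.5Q = 38 + Q, so Q = 296/3 and P = 410/3.
Ratio Q_m/Q_c = 74/(296/3) = 0.75.

Q_m/Q_c = 0.75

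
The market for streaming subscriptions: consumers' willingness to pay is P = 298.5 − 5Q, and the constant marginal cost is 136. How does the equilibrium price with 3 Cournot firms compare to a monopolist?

Cournot: P = 176.625; Monopoly: P = 217.25

Cournot with 3 identical firms: the symmetric best-response condition is 298.5 − 20q = 136. Each firm produces q = 8.125, total output Q = 24.375, price P = 176.625.
A monopolist chooses Q where MR = MC. MR = 298.5 − 10Q; setting this equal to 136 gives Q = 16.25 and P = 217.25.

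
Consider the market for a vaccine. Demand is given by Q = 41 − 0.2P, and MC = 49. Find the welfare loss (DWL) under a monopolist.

DWL = 608.4

Inverting demand: P = 205 − 5Q.
Perfect competition: P = MC = 49, so 205 − 5Q = 49 and Q = 31.2.
A monopolist chooses Q where MR = MC. MR = 205 − 10Q; setting this equal to 49 gives Q = 15.6 and P = 127.
DWL is the triangle between Q = 15.6 and Q = 31.2: ½·(31.2 − 15.6)·(127 − 49) = 608.4.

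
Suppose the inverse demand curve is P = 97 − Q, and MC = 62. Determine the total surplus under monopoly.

Monopoly sets MR = MC: 97 − 2Q = 62 ⇒ Q = 17.5, P = 97 − 17.5 = 79.5.
CS = ½·(97 − 79.5)·17.5 = 153.125; PS = (79.5 − 62)·17.5 = 306.25; TS = 459.375.

TS = 459.375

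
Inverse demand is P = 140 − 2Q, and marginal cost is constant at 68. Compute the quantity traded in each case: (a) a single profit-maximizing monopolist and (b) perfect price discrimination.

Monopoly: Q = 18; Perfect PD: Q = 36

Monopoly sets MR = MC: 140 − 4Q = 68 ⇒ Q = 18, P = 140 − 2·18 = 104.
Under first-degree price discrimination the firm charges each unit its demand price and produces up to where P = MC, i.e. Q = 36. Consumer surplus is zero; producer surplus equals total surplus.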